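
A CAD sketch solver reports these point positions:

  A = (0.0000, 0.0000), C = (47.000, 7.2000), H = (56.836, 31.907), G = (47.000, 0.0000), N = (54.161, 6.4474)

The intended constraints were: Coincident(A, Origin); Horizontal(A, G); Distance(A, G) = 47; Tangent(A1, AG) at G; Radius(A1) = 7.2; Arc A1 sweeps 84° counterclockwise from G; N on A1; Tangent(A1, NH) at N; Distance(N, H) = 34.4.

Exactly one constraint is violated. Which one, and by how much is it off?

Distance(N, H) = 34.4 — off by 8.80.

A = (0.00, 0.00) ✓; A.y = 0.00, G.y = 0.00 ✓; |AG| = 47.00 ✓; ∠(CG, GA) = 90.00° ✓; |CG| = 7.200 ✓; bearing(C→N) − bearing(C→G) = 84.00° ✓; |CN| = 7.200 ✓; ∠(CN, NH) = 90.00° ✓; |NH| = 25.60 ✗.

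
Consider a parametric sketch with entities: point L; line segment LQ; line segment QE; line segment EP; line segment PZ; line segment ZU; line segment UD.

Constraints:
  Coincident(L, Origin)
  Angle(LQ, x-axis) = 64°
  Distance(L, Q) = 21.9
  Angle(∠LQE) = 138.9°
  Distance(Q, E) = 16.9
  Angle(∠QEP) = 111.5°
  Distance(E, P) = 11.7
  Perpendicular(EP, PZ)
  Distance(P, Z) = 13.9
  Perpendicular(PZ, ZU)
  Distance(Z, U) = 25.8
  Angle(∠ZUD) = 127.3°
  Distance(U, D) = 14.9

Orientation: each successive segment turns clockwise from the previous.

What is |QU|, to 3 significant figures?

8.11

L is at the origin; LQ runs at 64.0° with length 21.9, so Q = (9.60, 19.7). ∠LQE = 138.9° gives QE at 22.9° from the x-axis; with |QE| = 16.9, E = (25.2, 26.3). ∠QEP = 111.5° gives EP at -45.6° from the x-axis; with |EP| = 11.7, P = (33.4, 17.9). EP ⟂ PZ, so PZ runs at -136°; with |PZ| = 13.9, Z = (23.4, 8.18). PZ is perpendicular to ZU, so ZU runs at 134°; with |ZU| = 25.8, U = (5.37, 26.6). Then |QU| = |U − Q| = 8.11.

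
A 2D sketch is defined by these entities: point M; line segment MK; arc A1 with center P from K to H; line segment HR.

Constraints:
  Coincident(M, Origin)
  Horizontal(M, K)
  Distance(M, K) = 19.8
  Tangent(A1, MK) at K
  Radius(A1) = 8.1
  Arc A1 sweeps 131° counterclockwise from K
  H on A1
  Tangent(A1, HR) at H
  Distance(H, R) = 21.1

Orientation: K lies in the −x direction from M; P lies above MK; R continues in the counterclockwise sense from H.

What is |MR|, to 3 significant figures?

40.2

On A1, K sits at bearing -90° from P; a 131° counterclockwise sweep puts H at bearing 41°, so H = P + 8.1·(cos 41°, sin 41°) = (-13.7, 13.4). The tangent condition forces PH to be normal to HR, so HR runs along (−sin 41°, cos 41°); with |HR| = 21.1, R = (-27.5, 29.3). Then |MR| = |R − M| = 40.2.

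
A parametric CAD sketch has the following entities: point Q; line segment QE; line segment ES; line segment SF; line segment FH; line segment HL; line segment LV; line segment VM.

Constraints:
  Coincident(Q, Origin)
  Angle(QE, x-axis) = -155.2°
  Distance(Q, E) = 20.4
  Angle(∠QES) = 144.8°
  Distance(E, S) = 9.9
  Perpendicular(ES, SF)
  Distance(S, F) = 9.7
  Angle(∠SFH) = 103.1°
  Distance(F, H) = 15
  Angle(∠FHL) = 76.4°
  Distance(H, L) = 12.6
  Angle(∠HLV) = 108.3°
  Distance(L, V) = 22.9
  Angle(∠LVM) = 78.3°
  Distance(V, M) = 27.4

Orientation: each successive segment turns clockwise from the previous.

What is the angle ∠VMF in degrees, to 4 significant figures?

36.67°

Q is at the origin; QE runs at -155.2° with length 20.4, so E = (-18.52, -8.557). ∠QES = 144.8° gives ES at 169.6° from the x-axis; with |ES| = 9.9, S = (-28.26, -6.770). ES is perpendicular to SF, so SF runs at 79.60°; with |SF| = 9.7, F = (-26.50, 2.771). ∠SFH = 103.1° gives FH at 2.700° from the x-axis; with |FH| = 15.0, H = (-11.52, 3.478). ∠FHL = 76.4° gives HL at -100.9° from the x-axis; with |HL| = 12.6, L = (-13.90, -8.895). ∠HLV = 108.3° gives LV at -172.6° from the x-axis; with |LV| = 22.9, V = (-36.61, -11.84). ∠LVM = 78.3° gives VM at 85.70° from the x-axis; with |VM| = 27.4, M = (-34.56, 15.48). Then cos ∠VMF = MV·MF / (|MV||MF|), giving 36.67°.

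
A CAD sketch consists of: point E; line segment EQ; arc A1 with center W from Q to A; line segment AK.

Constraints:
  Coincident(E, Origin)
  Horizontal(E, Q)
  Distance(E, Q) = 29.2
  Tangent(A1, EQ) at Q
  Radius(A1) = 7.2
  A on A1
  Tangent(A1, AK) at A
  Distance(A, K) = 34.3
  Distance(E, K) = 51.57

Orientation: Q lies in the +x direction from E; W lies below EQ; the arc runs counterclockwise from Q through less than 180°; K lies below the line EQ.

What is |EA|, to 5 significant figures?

23.836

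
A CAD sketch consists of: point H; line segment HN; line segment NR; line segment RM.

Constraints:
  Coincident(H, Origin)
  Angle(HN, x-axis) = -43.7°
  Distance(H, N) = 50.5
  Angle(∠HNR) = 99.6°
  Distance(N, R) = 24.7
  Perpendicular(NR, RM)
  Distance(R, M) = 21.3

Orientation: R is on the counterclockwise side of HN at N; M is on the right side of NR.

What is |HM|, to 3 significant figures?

78.4

∠HNR = 99.6°, so NR runs at -43.7° + (180° − 99.6°) = 36.7° from the x-axis; with |NR| = 24.7, R = N + 24.7·(cos 36.7°, sin 36.7°) = (56.3, -20.1). The perpendicularity gives RM at right angles to NR; with |RM| = 21.3 on the right of NR, M = R + 21.3·(0.598, -0.802) = (69.0, -37.2). Then |HM| = |M − H| = 78.4.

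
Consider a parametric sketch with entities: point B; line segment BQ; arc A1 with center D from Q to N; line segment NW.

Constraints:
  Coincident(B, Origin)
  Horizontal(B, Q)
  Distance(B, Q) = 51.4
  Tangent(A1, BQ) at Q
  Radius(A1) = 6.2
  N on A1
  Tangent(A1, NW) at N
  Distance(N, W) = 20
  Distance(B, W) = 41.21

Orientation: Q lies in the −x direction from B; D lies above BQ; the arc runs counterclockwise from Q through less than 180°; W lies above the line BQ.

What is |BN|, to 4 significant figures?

46.16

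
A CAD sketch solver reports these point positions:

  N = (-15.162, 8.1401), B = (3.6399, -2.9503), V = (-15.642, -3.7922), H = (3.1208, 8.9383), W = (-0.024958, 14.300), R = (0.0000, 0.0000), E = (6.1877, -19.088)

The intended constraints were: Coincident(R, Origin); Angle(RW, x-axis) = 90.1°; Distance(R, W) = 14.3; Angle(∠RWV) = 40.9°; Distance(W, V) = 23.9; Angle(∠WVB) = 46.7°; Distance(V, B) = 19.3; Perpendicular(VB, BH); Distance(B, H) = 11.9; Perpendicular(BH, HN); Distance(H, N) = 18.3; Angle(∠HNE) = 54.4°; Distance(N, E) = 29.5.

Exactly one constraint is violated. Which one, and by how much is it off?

Distance(N, E) = 29.5 — off by 5.10.

R = (0.00, 0.00) ✓; RW at 90.10° ✓; |RW| = 14.30 ✓; ∠RWV = 40.90° ✓; |WV| = 23.90 ✓; ∠WVB = 46.70° ✓; |VB| = 19.30 ✓; ∠(VB, BH) = 90.00° ✓; |BH| = 11.90 ✓; ∠(BH, HN) = 90.00° ✓; |HN| = 18.30 ✓; ∠HNE = 54.40° ✓; |NE| = 34.60 ✗.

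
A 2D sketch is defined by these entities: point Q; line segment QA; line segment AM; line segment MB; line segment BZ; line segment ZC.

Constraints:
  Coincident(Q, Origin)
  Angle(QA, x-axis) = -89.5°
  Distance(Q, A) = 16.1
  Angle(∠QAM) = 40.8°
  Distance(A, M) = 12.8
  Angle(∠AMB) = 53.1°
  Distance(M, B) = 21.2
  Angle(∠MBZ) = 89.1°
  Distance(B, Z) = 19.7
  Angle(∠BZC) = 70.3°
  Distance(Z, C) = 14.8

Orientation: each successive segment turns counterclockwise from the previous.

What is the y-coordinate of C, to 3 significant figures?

-20.4

Q is at the origin; QA runs at -89.5° with length 16.1, so A = (0.140, -16.1). ∠QAM = 40.8° gives AM at 49.7° from the x-axis; with |AM| = 12.8, M = (8.42, -6.34). ∠AMB = 53.1° gives MB at 177° from the x-axis; with |MB| = 21.2, B = (-12.7, -5.08). ∠MBZ = 89.1° gives BZ at -92.5° from the x-axis; with |BZ| = 19.7, Z = (-13.6, -24.8). ∠BZC = 70.3° gives ZC at 17.2° from the x-axis; with |ZC| = 14.8, C = (0.536, -20.4). So C.y = -20.4.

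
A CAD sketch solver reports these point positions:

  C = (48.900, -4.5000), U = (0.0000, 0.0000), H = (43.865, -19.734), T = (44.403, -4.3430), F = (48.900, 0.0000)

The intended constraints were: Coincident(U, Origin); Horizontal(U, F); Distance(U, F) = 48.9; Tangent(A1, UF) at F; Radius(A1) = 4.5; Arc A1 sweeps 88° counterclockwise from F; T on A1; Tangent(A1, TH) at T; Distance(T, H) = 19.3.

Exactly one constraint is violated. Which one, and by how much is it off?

Distance(T, H) = 19.3 — off by 3.90.

U = (0.00, 0.00) ✓; U.y = 0.00, F.y = 0.00 ✓; |UF| = 48.90 ✓; ∠(CF, FU) = 90.00° ✓; |CF| = 4.500 ✓; bearing(C→T) − bearing(C→F) = 88.00° ✓; |CT| = 4.500 ✓; ∠(CT, TH) = 90.00° ✓; |TH| = 15.40 ✗.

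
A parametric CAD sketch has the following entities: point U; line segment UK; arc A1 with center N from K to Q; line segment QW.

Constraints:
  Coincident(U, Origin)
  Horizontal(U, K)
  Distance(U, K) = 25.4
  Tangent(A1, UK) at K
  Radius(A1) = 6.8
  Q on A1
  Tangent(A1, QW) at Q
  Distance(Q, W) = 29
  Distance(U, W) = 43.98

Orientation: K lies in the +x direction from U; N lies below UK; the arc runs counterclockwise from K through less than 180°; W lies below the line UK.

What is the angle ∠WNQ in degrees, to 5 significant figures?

76.804°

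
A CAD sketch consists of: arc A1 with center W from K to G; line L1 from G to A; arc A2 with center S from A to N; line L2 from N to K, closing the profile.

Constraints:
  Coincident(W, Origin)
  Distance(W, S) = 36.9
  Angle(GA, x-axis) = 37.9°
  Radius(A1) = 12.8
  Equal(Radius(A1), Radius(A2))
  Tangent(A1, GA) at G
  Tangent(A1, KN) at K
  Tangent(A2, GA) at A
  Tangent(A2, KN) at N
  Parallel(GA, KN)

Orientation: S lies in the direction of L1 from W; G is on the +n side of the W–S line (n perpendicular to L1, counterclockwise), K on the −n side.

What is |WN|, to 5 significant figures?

39.057

The slot axis is L1's direction at 37.9°, so u = (cos 37.9°, sin 37.9°) = (0.78908, 0.61429) and n = (−sin 37.9°, cos 37.9°) = (-0.61429, 0.78908). W is at the origin and S lies 36.9 along u from W, so S = 36.9·u = (29.117, 22.667). Tangency of A1 to both parallel lines with radius 12.8 puts G and K at W ± 12.8·n: G = (-7.8629, 10.100), K = (7.8629, -10.100). Equal radii place A and N the same way about S: A = S + 12.8·n = (21.254, 32.767), N = S − 12.8·n = (36.980, 12.567). Then |WN| = |N − W| = 39.057.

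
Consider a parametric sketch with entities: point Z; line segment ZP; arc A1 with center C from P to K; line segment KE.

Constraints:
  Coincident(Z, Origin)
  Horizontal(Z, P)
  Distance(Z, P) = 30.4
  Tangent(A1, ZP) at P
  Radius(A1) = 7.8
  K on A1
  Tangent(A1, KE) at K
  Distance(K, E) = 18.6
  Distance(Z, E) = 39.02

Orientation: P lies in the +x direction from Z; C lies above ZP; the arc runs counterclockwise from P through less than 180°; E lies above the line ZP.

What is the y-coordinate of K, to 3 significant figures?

11.8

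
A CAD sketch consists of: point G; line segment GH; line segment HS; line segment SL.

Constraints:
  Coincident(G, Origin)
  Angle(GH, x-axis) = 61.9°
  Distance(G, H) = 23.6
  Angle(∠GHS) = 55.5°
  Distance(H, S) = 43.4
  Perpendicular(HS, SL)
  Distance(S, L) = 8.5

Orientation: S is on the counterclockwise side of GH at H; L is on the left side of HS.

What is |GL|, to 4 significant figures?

31.97

∠GHS = 55.5°, so HS runs at 61.9° + (180° − 55.5°) = 186.4° from the x-axis; with |HS| = 43.4, S = H + 43.4·(cos 186.4°, sin 186.4°) = (-32.01, 15.98). HS is perpendicular to SL; with |SL| = 8.5 on the left of HS, L = S + 8.5·(0.1115, -0.9938) = (-31.07, 7.533). Then |GL| = |L − G| = 31.97.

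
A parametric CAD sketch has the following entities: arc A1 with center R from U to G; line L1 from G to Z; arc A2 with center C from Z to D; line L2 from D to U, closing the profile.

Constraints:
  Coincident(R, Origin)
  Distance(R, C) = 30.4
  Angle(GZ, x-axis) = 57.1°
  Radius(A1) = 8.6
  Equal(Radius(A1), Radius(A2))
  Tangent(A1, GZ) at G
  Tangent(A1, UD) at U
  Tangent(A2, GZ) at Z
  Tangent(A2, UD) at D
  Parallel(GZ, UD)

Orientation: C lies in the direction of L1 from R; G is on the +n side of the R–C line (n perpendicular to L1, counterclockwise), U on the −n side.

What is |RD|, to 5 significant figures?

31.593

The slot axis is L1's direction at 57.1°, so u = (cos 57.1°, sin 57.1°) = (0.54317, 0.83962) and n = (−sin 57.1°, cos 57.1°) = (-0.83962, 0.54317). R is at the origin and C lies 30.4 along u from R, so C = 30.4·u = (16.513, 25.524). Tangency of A1 to both parallel lines with radius 8.6 puts G and U at R ± 8.6·n: G = (-7.2207, 4.6713), U = (7.2207, -4.6713). Equal radii place Z and D the same way about C: Z = C + 8.6·n = (9.2918, 30.196), D = C − 8.6·n = (23.733, 20.853). Then |RD| = |D − R| = 31.593.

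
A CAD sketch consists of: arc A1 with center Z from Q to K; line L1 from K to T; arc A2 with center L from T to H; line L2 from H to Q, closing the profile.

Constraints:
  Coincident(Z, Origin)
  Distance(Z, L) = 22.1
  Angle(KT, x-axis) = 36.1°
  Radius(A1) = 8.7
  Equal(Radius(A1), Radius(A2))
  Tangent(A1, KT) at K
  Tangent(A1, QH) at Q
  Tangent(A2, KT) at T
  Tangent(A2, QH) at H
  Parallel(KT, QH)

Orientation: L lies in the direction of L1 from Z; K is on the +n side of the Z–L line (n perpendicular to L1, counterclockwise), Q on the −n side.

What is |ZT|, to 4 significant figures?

23.75

Tangency of A1 to both parallel lines with radius 8.7 puts K and Q at Z ± 8.7·n: K = (-5.126, 7.030), Q = (5.126, -7.030). Equal radii place T and H the same way about L: T = L + 8.7·n = (12.73, 20.05), H = L − 8.7·n = (22.98, 5.992). Then |ZT| = |T − Z| = 23.75.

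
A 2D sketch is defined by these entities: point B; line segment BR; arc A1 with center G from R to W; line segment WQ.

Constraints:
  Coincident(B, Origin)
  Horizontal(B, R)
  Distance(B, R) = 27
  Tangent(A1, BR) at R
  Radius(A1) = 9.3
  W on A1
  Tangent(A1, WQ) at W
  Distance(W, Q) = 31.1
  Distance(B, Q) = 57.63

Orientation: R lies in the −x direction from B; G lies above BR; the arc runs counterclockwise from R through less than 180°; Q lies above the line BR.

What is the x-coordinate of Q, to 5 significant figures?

-44.465

Checks: |GW| = 9.300 ✓; ∠(GW, WQ) = 90.00° ✓; |WQ| = 31.10 ✓; |BQ| = 57.63 ✓.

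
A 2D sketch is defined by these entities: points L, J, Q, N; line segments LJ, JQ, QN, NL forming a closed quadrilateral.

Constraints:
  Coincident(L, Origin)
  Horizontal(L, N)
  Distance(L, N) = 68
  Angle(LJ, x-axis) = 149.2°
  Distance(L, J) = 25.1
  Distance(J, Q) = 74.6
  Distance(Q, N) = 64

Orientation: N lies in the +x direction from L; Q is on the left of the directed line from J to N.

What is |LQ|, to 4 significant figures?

68.78

Checks: |JQ| = 74.60 ✓; |QN| = 64.00 ✓.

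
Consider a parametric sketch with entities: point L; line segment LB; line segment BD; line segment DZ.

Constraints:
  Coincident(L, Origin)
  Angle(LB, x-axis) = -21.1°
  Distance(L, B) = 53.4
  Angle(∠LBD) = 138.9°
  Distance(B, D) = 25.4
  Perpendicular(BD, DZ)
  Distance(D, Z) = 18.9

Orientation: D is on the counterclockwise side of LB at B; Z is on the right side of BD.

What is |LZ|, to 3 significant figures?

85.0

L is at the origin; LB runs at -21.1° with length 53.4, so B = 53.4·(cos -21.1°, sin -21.1°) = (49.8, -19.2). ∠LBD = 138.9°, so BD runs at -21.1° + (180° − 138.9°) = 20.0° from the x-axis; with |BD| = 25.4, D = B + 25.4·(cos 20.0°, sin 20.0°) = (73.7, -10.5). The perpendicularity gives DZ at right angles to BD; with |DZ| = 18.9 on the right of BD, Z = D + 18.9·(0.342, -0.940) = (80.2, -28.3). Then |LZ| = |Z − L| = 85.0.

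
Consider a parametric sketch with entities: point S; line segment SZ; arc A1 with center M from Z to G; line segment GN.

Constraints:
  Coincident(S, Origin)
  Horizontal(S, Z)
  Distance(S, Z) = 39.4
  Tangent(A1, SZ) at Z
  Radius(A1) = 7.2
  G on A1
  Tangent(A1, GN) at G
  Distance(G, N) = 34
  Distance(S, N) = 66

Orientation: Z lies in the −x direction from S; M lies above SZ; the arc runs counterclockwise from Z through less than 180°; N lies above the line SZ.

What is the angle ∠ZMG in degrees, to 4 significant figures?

125.3°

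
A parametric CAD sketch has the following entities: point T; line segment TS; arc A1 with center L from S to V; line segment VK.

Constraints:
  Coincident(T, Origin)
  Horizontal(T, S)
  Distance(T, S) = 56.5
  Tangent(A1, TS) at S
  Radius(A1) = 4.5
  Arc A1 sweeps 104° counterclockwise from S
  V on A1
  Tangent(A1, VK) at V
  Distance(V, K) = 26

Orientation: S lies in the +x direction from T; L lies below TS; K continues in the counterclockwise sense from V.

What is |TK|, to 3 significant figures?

66.1

T is at the origin; TS is horizontal with |TS| = 56.5 and S on the +x side, so S = (56.5, 0.00). The tangent condition forces LS to be normal to TS, so L = S + (0, -4.5) = (56.5, -4.50). On A1, S sits at bearing 90° from L; a 104° counterclockwise sweep puts V at bearing 194°, so V = L + 4.5·(cos 194°, sin 194°) = (52.1, -5.59). Since A1 is tangent to VK there, LV ⟂ VK, so VK runs along (−sin 194°, cos 194°); with |VK| = 26.0, K = (58.4, -30.8). Then |TK| = |K − T| = 66.1.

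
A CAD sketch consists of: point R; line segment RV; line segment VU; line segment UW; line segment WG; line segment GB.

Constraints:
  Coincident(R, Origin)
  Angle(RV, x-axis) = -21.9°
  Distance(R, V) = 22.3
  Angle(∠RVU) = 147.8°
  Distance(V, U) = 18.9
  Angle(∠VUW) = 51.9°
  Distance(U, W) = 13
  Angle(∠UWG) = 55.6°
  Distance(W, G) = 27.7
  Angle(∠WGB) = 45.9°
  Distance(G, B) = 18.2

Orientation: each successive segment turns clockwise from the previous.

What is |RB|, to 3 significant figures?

42.6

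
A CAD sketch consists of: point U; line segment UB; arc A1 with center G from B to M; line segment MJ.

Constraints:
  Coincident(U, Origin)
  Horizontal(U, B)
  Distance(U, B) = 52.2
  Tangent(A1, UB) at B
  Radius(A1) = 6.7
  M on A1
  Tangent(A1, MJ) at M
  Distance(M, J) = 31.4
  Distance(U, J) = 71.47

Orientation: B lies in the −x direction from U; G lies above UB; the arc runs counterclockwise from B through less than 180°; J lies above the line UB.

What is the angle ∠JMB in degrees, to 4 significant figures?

121.3°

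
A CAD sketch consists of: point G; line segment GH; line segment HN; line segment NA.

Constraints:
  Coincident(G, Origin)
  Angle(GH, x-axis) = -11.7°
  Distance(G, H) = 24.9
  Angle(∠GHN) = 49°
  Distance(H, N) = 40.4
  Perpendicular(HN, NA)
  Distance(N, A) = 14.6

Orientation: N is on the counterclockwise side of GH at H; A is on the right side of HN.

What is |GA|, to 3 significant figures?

41.2

G is at the origin; GH runs at -11.7° with length 24.9, so H = 24.9·(cos -11.7°, sin -11.7°) = (24.4, -5.05). ∠GHN = 49.0°, so HN runs at -11.7° + (180° − 49.0°) = 119° from the x-axis; with |HN| = 40.4, N = H + 40.4·(cos 119°, sin 119°) = (4.61, 30.2). The perpendicularity gives NA at right angles to HN; with |NA| = 14.6 on the right of HN, A = N + 14.6·(0.872, 0.489) = (17.3, 37.3). Then |GA| = |A − G| = 41.2.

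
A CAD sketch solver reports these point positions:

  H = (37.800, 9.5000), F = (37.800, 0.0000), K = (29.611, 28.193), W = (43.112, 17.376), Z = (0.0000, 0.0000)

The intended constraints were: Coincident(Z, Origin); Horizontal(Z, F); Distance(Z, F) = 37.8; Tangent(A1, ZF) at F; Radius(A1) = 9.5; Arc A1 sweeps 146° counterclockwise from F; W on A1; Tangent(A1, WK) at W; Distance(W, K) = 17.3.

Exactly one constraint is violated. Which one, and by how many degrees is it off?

Tangent(A1, WK) at W — off by 4.70°.

Z = (0.00, 0.00) ✓; Z.y = 0.00, F.y = 0.00 ✓; |ZF| = 37.80 ✓; ∠(HF, FZ) = 90.00° ✓; |HF| = 9.500 ✓; bearing(H→W) − bearing(H→F) = 146.0° ✓; |HW| = 9.500 ✓; ∠(HW, WK) = 94.70° ✗; |WK| = 17.30 ✓.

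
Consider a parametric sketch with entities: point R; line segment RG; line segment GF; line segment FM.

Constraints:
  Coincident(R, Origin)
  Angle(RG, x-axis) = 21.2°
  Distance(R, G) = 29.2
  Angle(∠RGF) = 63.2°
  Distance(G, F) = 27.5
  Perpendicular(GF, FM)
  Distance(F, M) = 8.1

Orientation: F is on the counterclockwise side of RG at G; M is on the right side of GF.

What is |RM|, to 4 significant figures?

37.05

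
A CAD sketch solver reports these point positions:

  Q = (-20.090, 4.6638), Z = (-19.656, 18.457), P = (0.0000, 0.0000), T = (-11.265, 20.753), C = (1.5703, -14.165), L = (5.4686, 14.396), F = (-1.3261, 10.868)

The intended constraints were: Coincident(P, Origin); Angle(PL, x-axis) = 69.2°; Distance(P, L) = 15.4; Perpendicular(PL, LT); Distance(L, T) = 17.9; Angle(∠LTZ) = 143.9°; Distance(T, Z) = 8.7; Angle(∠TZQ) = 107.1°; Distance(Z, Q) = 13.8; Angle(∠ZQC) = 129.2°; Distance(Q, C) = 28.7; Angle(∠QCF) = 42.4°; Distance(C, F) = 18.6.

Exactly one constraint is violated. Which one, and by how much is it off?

Distance(C, F) = 18.6 — off by 6.60.

P = (0.00, 0.00) ✓; PL at 69.20° ✓; |PL| = 15.40 ✓; ∠(PL, LT) = 90.00° ✓; |LT| = 17.90 ✓; ∠LTZ = 143.9° ✓; |TZ| = 8.699 ✓; ∠TZQ = 107.1° ✓; |ZQ| = 13.80 ✓; ∠ZQC = 129.2° ✓; |QC| = 28.70 ✓; ∠QCF = 42.40° ✓; |CF| = 25.20 ✗.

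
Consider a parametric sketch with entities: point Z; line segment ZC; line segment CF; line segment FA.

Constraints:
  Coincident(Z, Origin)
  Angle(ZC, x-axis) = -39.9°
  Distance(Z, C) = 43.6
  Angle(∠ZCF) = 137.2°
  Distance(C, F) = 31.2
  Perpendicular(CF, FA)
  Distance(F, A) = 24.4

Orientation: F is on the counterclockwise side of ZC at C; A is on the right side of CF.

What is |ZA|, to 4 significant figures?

83.14

Z is at the origin; ZC runs at -39.9° with length 43.6, so C = 43.6·(cos -39.9°, sin -39.9°) = (33.45, -27.97). ∠ZCF = 137.2°, so CF runs at -39.9° + (180° − 137.2°) = 2.900° from the x-axis; with |CF| = 31.2, F = C + 31.2·(cos 2.900°, sin 2.900°) = (64.61, -26.39). CF is perpendicular to FA; with |FA| = 24.4 on the right of CF, A = F + 24.4·(0.05059, -0.9987) = (65.84, -50.76). Then |ZA| = |A − Z| = 83.14.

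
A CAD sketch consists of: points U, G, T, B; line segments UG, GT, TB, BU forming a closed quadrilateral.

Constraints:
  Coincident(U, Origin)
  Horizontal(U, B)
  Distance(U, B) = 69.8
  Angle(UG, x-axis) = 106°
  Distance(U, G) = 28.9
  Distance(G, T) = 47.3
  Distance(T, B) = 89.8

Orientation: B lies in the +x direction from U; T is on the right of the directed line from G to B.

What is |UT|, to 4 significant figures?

25.82

U is at the origin; U and B share the same y with |UB| = 69.8 and B in +x, so B = (69.8, 0). UG runs at 106.0° with |UG| = 28.9, so G = (-7.966, 27.78). T is determined by |GT| = 47.3 and |TB| = 89.8 together: it lies at the intersection of circle(G, 47.3) and circle(B, 89.8). With |GB| = 82.58, the foot of the radical line on GB is 6.010 from G and the perpendicular offset is √(47.3² − 6.010²) = 46.92. Taking the right-of-GB solution: T = (-18.09, -18.42).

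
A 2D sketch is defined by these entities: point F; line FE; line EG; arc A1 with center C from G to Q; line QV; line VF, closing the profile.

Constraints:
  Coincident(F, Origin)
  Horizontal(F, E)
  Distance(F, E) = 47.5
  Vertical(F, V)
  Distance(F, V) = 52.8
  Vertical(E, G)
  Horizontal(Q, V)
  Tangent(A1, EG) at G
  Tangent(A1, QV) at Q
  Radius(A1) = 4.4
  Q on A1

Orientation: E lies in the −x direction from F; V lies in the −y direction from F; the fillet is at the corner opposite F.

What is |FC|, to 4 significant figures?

64.81

FV is vertical with |FV| = 52.8 and V on the −y side, so V = (0.000, -52.80). The virtual corner opposite F is at (-47.50, -52.80). Tangency of A1 to EG means the radius CG is perpendicular to EG and since A1 is tangent to QV there, CQ ⟂ QV, with radius 4.4, so the center C sits 4.4 in from both sides at C = (-43.10, -48.40). Then |FC| = |C − F| = 64.81.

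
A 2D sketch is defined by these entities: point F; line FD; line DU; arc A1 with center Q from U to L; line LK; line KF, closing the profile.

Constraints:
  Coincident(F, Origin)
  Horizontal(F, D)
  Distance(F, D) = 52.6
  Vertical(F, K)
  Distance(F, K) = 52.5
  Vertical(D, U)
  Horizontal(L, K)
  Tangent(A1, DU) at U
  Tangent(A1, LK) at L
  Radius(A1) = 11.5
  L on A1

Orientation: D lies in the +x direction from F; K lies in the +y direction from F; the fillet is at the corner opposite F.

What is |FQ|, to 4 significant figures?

58.05

FK is vertical with |FK| = 52.5 and K on the +y side, so K = (0.000, 52.50). The virtual corner opposite F is at (52.60, 52.50). The tangent condition forces QU to be normal to DU and the tangent condition forces QL to be normal to LK, with radius 11.5, so the center Q sits 11.5 in from both sides at Q = (41.10, 41.00). Then |FQ| = |Q − F| = 58.05.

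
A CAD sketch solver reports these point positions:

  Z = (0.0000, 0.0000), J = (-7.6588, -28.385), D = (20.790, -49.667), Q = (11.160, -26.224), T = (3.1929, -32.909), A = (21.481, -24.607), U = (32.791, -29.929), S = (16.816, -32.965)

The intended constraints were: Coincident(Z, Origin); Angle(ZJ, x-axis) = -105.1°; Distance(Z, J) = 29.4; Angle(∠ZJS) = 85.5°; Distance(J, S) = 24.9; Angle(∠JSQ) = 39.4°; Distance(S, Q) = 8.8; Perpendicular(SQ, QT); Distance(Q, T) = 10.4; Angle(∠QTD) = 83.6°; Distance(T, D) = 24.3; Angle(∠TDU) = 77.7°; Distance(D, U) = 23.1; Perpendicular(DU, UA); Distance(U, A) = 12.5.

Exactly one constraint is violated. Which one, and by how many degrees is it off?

Perpendicular(DU, UA) — off by 6.10°.

Z = (0.00, 0.00) ✓; ZJ at -105.1° ✓; |ZJ| = 29.40 ✓; ∠ZJS = 85.50° ✓; |JS| = 24.90 ✓; ∠JSQ = 39.40° ✓; |SQ| = 8.800 ✓; ∠(SQ, QT) = 90.00° ✓; |QT| = 10.40 ✓; ∠QTD = 83.60° ✓; |TD| = 24.30 ✓; ∠TDU = 77.70° ✓; |DU| = 23.10 ✓; ∠(DU, UA) = 96.10° ✗; |UA| = 12.50 ✓.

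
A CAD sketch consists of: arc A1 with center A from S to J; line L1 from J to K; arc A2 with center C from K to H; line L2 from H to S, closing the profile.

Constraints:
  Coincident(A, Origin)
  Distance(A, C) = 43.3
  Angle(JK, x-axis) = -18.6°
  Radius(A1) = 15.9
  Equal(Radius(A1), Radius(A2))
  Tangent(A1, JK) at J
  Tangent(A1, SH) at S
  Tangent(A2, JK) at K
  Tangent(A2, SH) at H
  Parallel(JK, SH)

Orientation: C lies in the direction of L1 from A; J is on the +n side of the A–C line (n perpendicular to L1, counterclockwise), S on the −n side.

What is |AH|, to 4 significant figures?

46.13

The slot axis is L1's direction at -18.6°, so u = (cos -18.6°, sin -18.6°) = (0.9478, -0.3190) and n = (−sin -18.6°, cos -18.6°) = (0.3190, 0.9478). A is at the origin and C lies 43.3 along u from A, so C = 43.3·u = (41.04, -13.81). Tangency of A1 to both parallel lines with radius 15.9 puts J and S at A ± 15.9·n: J = (5.071, 15.07), S = (-5.071, -15.07). Equal radii place K and H the same way about C: K = C + 15.9·n = (46.11, 1.259), H = C − 15.9·n = (35.97, -28.88). Then |AH| = |H − A| = 46.13.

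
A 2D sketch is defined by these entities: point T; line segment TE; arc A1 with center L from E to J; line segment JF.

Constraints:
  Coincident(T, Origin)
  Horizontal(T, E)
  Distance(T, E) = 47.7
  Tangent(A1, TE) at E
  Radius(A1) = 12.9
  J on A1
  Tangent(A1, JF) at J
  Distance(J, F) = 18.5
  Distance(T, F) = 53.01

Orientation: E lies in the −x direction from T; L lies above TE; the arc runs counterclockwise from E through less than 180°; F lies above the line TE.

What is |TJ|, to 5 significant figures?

38.968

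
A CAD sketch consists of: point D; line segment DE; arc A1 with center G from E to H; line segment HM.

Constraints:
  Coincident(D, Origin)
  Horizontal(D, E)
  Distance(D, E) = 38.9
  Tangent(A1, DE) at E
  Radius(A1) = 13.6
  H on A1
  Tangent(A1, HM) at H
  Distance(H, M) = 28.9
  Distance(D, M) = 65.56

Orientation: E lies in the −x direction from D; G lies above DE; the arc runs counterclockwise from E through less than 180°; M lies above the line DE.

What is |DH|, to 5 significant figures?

36.855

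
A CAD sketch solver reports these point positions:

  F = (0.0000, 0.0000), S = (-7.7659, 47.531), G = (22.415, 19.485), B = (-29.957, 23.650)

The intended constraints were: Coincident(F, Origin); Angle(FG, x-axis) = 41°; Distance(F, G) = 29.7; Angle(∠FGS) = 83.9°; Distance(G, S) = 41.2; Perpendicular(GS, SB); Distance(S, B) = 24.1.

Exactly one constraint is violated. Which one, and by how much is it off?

Distance(S, B) = 24.1 — off by 8.50.

F = (0.00, 0.00) ✓; FG at 41.00° ✓; |FG| = 29.70 ✓; ∠FGS = 83.90° ✓; |GS| = 41.20 ✓; ∠(GS, SB) = 90.00° ✓; |SB| = 32.60 ✗.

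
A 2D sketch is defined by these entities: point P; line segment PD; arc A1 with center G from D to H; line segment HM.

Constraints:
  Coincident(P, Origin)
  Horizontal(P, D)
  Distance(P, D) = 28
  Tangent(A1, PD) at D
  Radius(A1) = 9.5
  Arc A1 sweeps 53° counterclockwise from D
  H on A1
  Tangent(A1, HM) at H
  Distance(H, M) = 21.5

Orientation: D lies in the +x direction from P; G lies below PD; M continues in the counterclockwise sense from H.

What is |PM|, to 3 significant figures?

22.2

On A1, D sits at bearing 90° from G; a 53° counterclockwise sweep puts H at bearing 143°, so H = G + 9.5·(cos 143°, sin 143°) = (20.4, -3.78). Since A1 is tangent to HM there, GH ⟂ HM, so HM runs along (−sin 143°, cos 143°); with |HM| = 21.5, M = (7.47, -21.0). Then |PM| = |M − P| = 22.2.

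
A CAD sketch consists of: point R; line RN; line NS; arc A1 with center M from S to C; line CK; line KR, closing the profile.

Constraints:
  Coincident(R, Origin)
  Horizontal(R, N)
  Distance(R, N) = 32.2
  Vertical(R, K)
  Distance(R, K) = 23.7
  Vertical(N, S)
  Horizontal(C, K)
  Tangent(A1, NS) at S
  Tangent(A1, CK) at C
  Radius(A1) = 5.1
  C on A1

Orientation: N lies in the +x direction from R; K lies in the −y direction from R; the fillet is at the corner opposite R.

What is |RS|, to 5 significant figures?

37.186

R is at the origin; R and N share the same y with |RN| = 32.2 and N on the +x side, so N = (32.200, 0.0000). R and K share the same x with |RK| = 23.7 and K on the −y side, so K = (0.0000, -23.700). The virtual corner opposite R is at (32.200, -23.700). Tangency of A1 to NS means the radius MS is perpendicular to NS and the tangent condition forces MC to be normal to CK, with radius 5.1, so the center M sits 5.1 in from both sides at M = (27.100, -18.600). That places the tangent points at S = (32.200, -18.600) on NS and C = (27.100, -23.700) on CK. Then |RS| = |S − R| = 37.186.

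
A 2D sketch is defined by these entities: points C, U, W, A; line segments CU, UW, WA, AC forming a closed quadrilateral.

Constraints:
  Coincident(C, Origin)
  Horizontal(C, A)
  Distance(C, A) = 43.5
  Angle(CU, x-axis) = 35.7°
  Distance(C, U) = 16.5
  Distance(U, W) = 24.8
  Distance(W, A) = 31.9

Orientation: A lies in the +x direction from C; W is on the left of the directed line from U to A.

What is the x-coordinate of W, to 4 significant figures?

29.37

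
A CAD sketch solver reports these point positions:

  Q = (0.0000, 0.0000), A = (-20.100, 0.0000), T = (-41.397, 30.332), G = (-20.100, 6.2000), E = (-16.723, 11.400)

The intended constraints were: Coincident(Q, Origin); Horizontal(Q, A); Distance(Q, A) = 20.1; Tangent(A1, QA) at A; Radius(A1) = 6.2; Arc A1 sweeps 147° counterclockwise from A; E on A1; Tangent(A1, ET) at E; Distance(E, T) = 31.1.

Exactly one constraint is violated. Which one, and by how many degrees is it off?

Tangent(A1, ET) at E — off by 4.50°.

Q = (0.00, 0.00) ✓; Q.y = 0.00, A.y = 0.00 ✓; |QA| = 20.10 ✓; ∠(GA, AQ) = 90.00° ✓; |GA| = 6.200 ✓; bearing(G→E) − bearing(G→A) = 147.0° ✓; |GE| = 6.200 ✓; ∠(GE, ET) = 94.50° ✗; |ET| = 31.10 ✓.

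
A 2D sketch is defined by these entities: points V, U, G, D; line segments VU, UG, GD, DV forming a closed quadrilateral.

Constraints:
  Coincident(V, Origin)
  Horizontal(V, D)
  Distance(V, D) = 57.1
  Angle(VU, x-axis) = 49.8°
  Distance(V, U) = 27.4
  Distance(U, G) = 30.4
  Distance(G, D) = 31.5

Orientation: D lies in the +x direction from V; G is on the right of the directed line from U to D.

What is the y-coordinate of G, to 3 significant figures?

-8.12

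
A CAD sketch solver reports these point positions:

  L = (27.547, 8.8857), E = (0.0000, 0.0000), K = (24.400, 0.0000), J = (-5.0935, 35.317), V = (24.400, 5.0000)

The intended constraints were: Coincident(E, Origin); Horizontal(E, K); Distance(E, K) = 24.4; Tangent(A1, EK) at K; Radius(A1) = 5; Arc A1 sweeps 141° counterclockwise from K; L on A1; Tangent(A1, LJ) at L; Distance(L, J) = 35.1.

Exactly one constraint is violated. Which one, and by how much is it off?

Distance(L, J) = 35.1 — off by 6.90.

E = (0.00, 0.00) ✓; E.y = 0.00, K.y = 0.00 ✓; |EK| = 24.40 ✓; ∠(VK, KE) = 90.00° ✓; |VK| = 5.000 ✓; bearing(V→L) − bearing(V→K) = 141.0° ✓; |VL| = 5.000 ✓; ∠(VL, LJ) = 90.00° ✓; |LJ| = 42.00 ✗.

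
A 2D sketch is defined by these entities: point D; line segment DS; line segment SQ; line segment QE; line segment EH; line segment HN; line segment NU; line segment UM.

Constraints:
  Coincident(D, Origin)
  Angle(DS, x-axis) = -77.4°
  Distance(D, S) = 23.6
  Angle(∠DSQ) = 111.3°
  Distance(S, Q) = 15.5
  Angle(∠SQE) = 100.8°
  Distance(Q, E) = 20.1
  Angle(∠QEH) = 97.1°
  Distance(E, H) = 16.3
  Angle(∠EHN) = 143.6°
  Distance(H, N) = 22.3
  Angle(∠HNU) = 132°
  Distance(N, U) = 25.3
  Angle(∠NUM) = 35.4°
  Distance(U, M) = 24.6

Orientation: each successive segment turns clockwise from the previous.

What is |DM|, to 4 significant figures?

14.96

∠HNU = 132.0° gives NU at -32.60° from the x-axis; with |NU| = 25.3, U = (31.04, -12.29). ∠NUM = 35.4° gives UM at -177.2° from the x-axis; with |UM| = 24.6, M = (6.468, -13.49). Then |DM| = |M − D| = 14.96.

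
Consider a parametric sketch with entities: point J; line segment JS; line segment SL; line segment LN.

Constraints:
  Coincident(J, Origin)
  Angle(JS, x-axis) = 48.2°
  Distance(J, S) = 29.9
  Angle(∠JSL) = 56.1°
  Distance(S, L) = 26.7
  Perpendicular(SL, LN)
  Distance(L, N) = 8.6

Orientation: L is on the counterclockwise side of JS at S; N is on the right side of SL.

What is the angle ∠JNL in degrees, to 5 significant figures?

16.696°

J is at the origin; JS runs at 48.2° with length 29.9, so S = 29.9·(cos 48.2°, sin 48.2°) = (19.929, 22.290). ∠JSL = 56.1°, so SL runs at 48.2° + (180° − 56.1°) = 172.10° from the x-axis; with |SL| = 26.7, L = S + 26.7·(cos 172.10°, sin 172.10°) = (-6.5173, 25.960). SL ⟂ LN; with |LN| = 8.6 on the right of SL, N = L + 8.6·(0.13744, 0.99051) = (-5.3353, 34.478). Then cos ∠JNL = NJ·NL / (|NJ||NL|), giving 16.696°.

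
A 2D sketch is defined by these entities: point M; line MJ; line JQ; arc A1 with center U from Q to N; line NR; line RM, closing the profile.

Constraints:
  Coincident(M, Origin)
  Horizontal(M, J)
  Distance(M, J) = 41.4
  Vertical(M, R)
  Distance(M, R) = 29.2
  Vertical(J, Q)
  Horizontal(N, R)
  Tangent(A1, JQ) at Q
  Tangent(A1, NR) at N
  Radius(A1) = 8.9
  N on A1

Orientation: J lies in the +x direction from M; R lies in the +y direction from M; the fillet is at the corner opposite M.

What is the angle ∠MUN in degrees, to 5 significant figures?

121.99°

M is at the origin; MJ is horizontal with |MJ| = 41.4 and J on the +x side, so J = (41.400, 0.0000). M and R share the same x with |MR| = 29.2 and R on the +y side, so R = (0.0000, 29.200). The virtual corner opposite M is at (41.400, 29.200). The tangent condition forces UQ to be normal to JQ and A1 meets NR tangentially, so UN is at right angles to NR, with radius 8.9, so the center U sits 8.9 in from both sides at U = (32.500, 20.300). That places the tangent points at Q = (41.400, 20.300) on JQ and N = (32.500, 29.200) on NR. Then cos ∠MUN = UM·UN / (|UM||UN|), giving 121.99°.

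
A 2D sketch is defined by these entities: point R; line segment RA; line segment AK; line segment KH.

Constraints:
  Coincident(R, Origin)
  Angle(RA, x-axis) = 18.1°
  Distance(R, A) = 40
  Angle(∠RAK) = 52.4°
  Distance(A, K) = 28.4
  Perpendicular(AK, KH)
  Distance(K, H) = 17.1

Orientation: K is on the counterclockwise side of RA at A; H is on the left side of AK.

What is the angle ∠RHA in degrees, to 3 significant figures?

106°

∠RAK = 52.4°, so AK runs at 18.1° + (180° − 52.4°) = 146° from the x-axis; with |AK| = 28.4, K = A + 28.4·(cos 146°, sin 146°) = (14.6, 28.4). The perpendicularity gives KH at right angles to AK; with |KH| = 17.1 on the left of AK, H = K + 17.1·(-0.564, -0.826) = (4.92, 14.3). Then cos ∠RHA = HR·HA / (|HR||HA|), giving 106°.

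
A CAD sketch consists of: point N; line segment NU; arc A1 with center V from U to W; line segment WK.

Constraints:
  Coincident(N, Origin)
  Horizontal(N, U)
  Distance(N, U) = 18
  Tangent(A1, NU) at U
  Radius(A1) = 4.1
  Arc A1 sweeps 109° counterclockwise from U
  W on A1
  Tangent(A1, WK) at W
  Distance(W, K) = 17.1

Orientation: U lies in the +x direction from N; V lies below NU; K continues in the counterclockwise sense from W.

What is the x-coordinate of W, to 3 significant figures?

14.1

N is at the origin; N and U share the same y with |NU| = 18.0 and U on the +x side, so U = (18.0, 0.00). A1 meets NU tangentially, so VU is at right angles to NU, so V = U + (0, -4.1) = (18.0, -4.10). On A1, U sits at bearing 90° from V; a 109° counterclockwise sweep puts W at bearing 199°, so W = V + 4.1·(cos 199°, sin 199°) = (14.1, -5.43). So W.x = 14.1.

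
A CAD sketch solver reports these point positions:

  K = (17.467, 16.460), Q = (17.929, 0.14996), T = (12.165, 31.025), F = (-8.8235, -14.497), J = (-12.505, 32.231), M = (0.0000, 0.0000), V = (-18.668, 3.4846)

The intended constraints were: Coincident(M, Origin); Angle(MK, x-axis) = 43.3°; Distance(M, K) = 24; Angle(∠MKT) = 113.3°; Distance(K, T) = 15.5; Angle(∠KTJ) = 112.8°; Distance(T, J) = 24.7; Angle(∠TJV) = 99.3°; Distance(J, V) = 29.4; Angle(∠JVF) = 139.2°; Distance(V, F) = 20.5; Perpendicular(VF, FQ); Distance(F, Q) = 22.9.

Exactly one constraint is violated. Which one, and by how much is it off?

Distance(F, Q) = 22.9 — off by 7.60.

M = (0.00, 0.00) ✓; MK at 43.30° ✓; |MK| = 24.00 ✓; ∠MKT = 113.3° ✓; |KT| = 15.50 ✓; ∠KTJ = 112.8° ✓; |TJ| = 24.70 ✓; ∠TJV = 99.30° ✓; |JV| = 29.40 ✓; ∠JVF = 139.2° ✓; |VF| = 20.50 ✓; ∠(VF, FQ) = 90.00° ✓; |FQ| = 30.50 ✗.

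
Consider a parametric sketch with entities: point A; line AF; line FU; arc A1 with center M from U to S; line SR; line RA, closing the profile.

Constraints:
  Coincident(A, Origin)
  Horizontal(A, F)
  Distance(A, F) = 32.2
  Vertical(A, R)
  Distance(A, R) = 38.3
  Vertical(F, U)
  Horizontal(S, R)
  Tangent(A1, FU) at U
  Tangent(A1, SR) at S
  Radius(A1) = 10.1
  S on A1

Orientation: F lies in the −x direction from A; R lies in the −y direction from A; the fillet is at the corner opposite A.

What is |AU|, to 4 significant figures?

42.80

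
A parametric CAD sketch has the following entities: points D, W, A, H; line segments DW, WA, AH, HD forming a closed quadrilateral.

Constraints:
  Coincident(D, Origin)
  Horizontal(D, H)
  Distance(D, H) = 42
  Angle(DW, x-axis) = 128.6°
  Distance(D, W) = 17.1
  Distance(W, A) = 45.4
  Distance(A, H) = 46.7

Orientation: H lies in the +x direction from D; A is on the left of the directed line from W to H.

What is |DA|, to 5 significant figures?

49.102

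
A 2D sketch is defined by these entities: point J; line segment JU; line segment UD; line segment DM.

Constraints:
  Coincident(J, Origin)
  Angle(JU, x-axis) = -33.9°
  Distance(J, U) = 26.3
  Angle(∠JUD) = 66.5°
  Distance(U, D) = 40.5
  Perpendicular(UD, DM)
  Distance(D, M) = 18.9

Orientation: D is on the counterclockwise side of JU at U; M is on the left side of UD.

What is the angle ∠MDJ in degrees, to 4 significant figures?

51.21°

J is at the origin; JU runs at -33.9° with length 26.3, so U = 26.3·(cos -33.9°, sin -33.9°) = (21.83, -14.67). ∠JUD = 66.5°, so UD runs at -33.9° + (180° − 66.5°) = 79.60° from the x-axis; with |UD| = 40.5, D = U + 40.5·(cos 79.60°, sin 79.60°) = (29.14, 25.17). UD is perpendicular to DM; with |DM| = 18.9 on the left of UD, M = D + 18.9·(-0.9836, 0.1805) = (10.55, 28.58). Then cos ∠MDJ = DM·DJ / (|DM||DJ|), giving 51.21°.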